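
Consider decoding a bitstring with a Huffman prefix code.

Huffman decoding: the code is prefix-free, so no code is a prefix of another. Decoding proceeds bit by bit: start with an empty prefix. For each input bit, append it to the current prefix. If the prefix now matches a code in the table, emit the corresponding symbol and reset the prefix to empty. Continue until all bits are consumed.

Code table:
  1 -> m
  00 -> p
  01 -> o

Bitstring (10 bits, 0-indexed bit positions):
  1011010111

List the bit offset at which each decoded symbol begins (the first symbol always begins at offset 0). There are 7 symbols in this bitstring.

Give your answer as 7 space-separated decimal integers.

Bit 0: prefix='1' -> emit 'm', reset
Bit 1: prefix='0' (no match yet)
Bit 2: prefix='01' -> emit 'o', reset
Bit 3: prefix='1' -> emit 'm', reset
Bit 4: prefix='0' (no match yet)
Bit 5: prefix='01' -> emit 'o', reset
Bit 6: prefix='0' (no match yet)
Bit 7: prefix='01' -> emit 'o', reset
Bit 8: prefix='1' -> emit 'm', reset
Bit 9: prefix='1' -> emit 'm', reset

Answer: 0 1 3 4 6 8 9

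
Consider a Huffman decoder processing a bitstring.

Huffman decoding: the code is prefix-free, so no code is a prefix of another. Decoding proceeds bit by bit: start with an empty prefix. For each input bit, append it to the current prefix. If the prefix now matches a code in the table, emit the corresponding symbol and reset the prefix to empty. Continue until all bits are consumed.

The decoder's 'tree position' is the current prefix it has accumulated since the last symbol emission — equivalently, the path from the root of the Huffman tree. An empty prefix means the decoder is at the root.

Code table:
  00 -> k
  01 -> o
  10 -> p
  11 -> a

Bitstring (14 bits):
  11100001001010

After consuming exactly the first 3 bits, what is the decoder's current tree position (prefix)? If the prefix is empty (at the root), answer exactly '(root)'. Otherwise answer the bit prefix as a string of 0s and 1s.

Bit 0: prefix='1' (no match yet)
Bit 1: prefix='11' -> emit 'a', reset
Bit 2: prefix='1' (no match yet)

Answer: 1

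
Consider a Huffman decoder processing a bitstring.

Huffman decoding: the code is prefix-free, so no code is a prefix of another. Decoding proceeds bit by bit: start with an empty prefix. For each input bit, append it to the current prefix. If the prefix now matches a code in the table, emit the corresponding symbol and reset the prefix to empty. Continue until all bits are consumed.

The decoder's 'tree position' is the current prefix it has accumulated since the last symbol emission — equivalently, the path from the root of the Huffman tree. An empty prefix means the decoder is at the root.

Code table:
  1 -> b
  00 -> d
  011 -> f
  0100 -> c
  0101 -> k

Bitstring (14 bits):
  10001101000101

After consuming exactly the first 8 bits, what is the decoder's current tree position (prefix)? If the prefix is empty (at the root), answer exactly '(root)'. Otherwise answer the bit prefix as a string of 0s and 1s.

Answer: 01

Derivation:
Bit 0: prefix='1' -> emit 'b', reset
Bit 1: prefix='0' (no match yet)
Bit 2: prefix='00' -> emit 'd', reset
Bit 3: prefix='0' (no match yet)
Bit 4: prefix='01' (no match yet)
Bit 5: prefix='011' -> emit 'f', reset
Bit 6: prefix='0' (no match yet)
Bit 7: prefix='01' (no match yet)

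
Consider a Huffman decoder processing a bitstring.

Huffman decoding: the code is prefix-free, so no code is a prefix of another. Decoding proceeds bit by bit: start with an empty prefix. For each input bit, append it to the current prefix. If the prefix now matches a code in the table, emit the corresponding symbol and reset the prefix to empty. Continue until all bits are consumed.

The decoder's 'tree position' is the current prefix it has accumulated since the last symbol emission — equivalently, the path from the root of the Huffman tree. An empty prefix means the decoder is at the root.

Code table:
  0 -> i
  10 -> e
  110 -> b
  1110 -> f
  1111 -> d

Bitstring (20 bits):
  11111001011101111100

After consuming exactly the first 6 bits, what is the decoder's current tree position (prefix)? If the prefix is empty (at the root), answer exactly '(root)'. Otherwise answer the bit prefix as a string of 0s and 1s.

Bit 0: prefix='1' (no match yet)
Bit 1: prefix='11' (no match yet)
Bit 2: prefix='111' (no match yet)
Bit 3: prefix='1111' -> emit 'd', reset
Bit 4: prefix='1' (no match yet)
Bit 5: prefix='10' -> emit 'e', reset

Answer: (root)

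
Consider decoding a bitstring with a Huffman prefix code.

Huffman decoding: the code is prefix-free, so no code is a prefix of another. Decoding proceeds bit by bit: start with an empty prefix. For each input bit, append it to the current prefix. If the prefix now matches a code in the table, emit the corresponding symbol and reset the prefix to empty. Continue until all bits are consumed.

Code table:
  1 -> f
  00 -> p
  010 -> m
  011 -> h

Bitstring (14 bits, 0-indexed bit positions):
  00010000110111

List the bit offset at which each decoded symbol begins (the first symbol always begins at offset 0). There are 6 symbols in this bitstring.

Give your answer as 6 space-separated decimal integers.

Answer: 0 2 5 7 10 13

Derivation:
Bit 0: prefix='0' (no match yet)
Bit 1: prefix='00' -> emit 'p', reset
Bit 2: prefix='0' (no match yet)
Bit 3: prefix='01' (no match yet)
Bit 4: prefix='010' -> emit 'm', reset
Bit 5: prefix='0' (no match yet)
Bit 6: prefix='00' -> emit 'p', reset
Bit 7: prefix='0' (no match yet)
Bit 8: prefix='01' (no match yet)
Bit 9: prefix='011' -> emit 'h', reset
Bit 10: prefix='0' (no match yet)
Bit 11: prefix='01' (no match yet)
Bit 12: prefix='011' -> emit 'h', reset
Bit 13: prefix='1' -> emit 'f', reset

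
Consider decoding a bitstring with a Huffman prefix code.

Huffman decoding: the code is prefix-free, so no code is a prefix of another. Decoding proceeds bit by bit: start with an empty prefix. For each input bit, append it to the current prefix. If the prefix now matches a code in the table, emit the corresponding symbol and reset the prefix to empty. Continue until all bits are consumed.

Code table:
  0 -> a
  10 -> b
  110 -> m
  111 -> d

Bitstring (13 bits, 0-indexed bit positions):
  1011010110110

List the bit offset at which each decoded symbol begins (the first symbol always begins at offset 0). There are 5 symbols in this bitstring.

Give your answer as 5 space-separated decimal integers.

Bit 0: prefix='1' (no match yet)
Bit 1: prefix='10' -> emit 'b', reset
Bit 2: prefix='1' (no match yet)
Bit 3: prefix='11' (no match yet)
Bit 4: prefix='110' -> emit 'm', reset
Bit 5: prefix='1' (no match yet)
Bit 6: prefix='10' -> emit 'b', reset
Bit 7: prefix='1' (no match yet)
Bit 8: prefix='11' (no match yet)
Bit 9: prefix='110' -> emit 'm', reset
Bit 10: prefix='1' (no match yet)
Bit 11: prefix='11' (no match yet)
Bit 12: prefix='110' -> emit 'm', reset

Answer: 0 2 5 7 10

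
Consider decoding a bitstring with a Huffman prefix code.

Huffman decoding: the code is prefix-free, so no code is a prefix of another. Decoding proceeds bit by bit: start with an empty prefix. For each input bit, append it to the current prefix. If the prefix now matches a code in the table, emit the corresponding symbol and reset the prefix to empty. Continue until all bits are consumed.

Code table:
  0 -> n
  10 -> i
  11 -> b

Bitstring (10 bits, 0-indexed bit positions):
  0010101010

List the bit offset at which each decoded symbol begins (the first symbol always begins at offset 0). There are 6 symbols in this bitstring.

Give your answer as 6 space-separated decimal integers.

Answer: 0 1 2 4 6 8

Derivation:
Bit 0: prefix='0' -> emit 'n', reset
Bit 1: prefix='0' -> emit 'n', reset
Bit 2: prefix='1' (no match yet)
Bit 3: prefix='10' -> emit 'i', reset
Bit 4: prefix='1' (no match yet)
Bit 5: prefix='10' -> emit 'i', reset
Bit 6: prefix='1' (no match yet)
Bit 7: prefix='10' -> emit 'i', reset
Bit 8: prefix='1' (no match yet)
Bit 9: prefix='10' -> emit 'i', reset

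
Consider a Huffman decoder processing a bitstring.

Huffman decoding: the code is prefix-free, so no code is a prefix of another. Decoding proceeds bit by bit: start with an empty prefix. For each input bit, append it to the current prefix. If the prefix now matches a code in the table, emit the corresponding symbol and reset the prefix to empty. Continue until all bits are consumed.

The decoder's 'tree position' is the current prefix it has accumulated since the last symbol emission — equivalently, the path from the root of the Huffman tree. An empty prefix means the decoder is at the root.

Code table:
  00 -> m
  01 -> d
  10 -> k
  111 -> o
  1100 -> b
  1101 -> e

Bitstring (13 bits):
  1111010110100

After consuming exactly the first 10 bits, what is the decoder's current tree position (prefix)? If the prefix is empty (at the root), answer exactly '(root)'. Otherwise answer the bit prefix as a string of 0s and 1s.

Bit 0: prefix='1' (no match yet)
Bit 1: prefix='11' (no match yet)
Bit 2: prefix='111' -> emit 'o', reset
Bit 3: prefix='1' (no match yet)
Bit 4: prefix='10' -> emit 'k', reset
Bit 5: prefix='1' (no match yet)
Bit 6: prefix='10' -> emit 'k', reset
Bit 7: prefix='1' (no match yet)
Bit 8: prefix='11' (no match yet)
Bit 9: prefix='110' (no match yet)

Answer: 110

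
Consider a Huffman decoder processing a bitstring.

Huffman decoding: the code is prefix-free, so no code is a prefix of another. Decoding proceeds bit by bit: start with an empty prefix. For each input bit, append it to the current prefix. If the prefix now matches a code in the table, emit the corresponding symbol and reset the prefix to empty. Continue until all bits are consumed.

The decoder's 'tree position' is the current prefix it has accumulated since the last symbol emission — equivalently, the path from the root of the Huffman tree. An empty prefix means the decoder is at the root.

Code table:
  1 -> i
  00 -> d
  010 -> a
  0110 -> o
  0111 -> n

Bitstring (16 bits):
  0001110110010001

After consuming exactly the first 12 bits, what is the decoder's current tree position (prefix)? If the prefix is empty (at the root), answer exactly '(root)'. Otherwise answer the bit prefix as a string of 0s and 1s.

Bit 0: prefix='0' (no match yet)
Bit 1: prefix='00' -> emit 'd', reset
Bit 2: prefix='0' (no match yet)
Bit 3: prefix='01' (no match yet)
Bit 4: prefix='011' (no match yet)
Bit 5: prefix='0111' -> emit 'n', reset
Bit 6: prefix='0' (no match yet)
Bit 7: prefix='01' (no match yet)
Bit 8: prefix='011' (no match yet)
Bit 9: prefix='0110' -> emit 'o', reset
Bit 10: prefix='0' (no match yet)
Bit 11: prefix='01' (no match yet)

Answer: 01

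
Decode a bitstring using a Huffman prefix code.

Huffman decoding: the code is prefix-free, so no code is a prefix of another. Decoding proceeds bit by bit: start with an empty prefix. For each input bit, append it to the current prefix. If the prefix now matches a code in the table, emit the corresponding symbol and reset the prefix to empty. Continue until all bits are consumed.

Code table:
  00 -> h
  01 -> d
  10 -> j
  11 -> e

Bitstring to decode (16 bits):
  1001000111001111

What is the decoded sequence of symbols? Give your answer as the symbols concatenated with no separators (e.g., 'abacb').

Bit 0: prefix='1' (no match yet)
Bit 1: prefix='10' -> emit 'j', reset
Bit 2: prefix='0' (no match yet)
Bit 3: prefix='01' -> emit 'd', reset
Bit 4: prefix='0' (no match yet)
Bit 5: prefix='00' -> emit 'h', reset
Bit 6: prefix='0' (no match yet)
Bit 7: prefix='01' -> emit 'd', reset
Bit 8: prefix='1' (no match yet)
Bit 9: prefix='11' -> emit 'e', reset
Bit 10: prefix='0' (no match yet)
Bit 11: prefix='00' -> emit 'h', reset
Bit 12: prefix='1' (no match yet)
Bit 13: prefix='11' -> emit 'e', reset
Bit 14: prefix='1' (no match yet)
Bit 15: prefix='11' -> emit 'e', reset

Answer: jdhdehee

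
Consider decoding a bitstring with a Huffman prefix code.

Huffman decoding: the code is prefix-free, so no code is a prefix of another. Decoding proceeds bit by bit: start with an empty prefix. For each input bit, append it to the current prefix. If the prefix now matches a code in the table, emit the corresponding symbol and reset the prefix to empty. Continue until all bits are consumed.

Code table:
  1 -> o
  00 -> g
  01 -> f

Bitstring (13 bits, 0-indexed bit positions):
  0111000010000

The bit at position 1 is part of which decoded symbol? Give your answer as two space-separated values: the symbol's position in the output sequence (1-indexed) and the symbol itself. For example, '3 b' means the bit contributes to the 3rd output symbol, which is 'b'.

Bit 0: prefix='0' (no match yet)
Bit 1: prefix='01' -> emit 'f', reset
Bit 2: prefix='1' -> emit 'o', reset
Bit 3: prefix='1' -> emit 'o', reset
Bit 4: prefix='0' (no match yet)
Bit 5: prefix='00' -> emit 'g', reset

Answer: 1 f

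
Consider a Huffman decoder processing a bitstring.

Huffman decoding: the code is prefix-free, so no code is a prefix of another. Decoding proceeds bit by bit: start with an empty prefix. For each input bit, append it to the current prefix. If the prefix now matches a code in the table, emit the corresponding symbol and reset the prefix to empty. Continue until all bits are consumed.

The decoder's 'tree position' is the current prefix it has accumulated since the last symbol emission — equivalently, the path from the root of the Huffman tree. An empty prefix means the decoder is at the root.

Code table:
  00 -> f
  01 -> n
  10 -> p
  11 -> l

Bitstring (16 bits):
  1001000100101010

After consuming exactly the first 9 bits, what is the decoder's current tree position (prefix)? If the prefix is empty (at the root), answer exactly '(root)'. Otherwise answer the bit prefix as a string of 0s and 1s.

Bit 0: prefix='1' (no match yet)
Bit 1: prefix='10' -> emit 'p', reset
Bit 2: prefix='0' (no match yet)
Bit 3: prefix='01' -> emit 'n', reset
Bit 4: prefix='0' (no match yet)
Bit 5: prefix='00' -> emit 'f', reset
Bit 6: prefix='0' (no match yet)
Bit 7: prefix='01' -> emit 'n', reset
Bit 8: prefix='0' (no match yet)

Answer: 0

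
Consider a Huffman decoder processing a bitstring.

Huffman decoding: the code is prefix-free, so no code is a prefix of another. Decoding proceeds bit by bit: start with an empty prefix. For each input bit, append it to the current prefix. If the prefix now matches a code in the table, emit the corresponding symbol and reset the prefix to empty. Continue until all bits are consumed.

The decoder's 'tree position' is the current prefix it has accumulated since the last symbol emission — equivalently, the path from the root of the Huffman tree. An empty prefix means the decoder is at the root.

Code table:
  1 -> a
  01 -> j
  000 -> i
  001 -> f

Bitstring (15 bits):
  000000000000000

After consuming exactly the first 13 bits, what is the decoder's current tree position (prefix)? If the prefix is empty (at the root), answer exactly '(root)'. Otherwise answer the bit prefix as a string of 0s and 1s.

Bit 0: prefix='0' (no match yet)
Bit 1: prefix='00' (no match yet)
Bit 2: prefix='000' -> emit 'i', reset
Bit 3: prefix='0' (no match yet)
Bit 4: prefix='00' (no match yet)
Bit 5: prefix='000' -> emit 'i', reset
Bit 6: prefix='0' (no match yet)
Bit 7: prefix='00' (no match yet)
Bit 8: prefix='000' -> emit 'i', reset
Bit 9: prefix='0' (no match yet)
Bit 10: prefix='00' (no match yet)
Bit 11: prefix='000' -> emit 'i', reset
Bit 12: prefix='0' (no match yet)

Answer: 0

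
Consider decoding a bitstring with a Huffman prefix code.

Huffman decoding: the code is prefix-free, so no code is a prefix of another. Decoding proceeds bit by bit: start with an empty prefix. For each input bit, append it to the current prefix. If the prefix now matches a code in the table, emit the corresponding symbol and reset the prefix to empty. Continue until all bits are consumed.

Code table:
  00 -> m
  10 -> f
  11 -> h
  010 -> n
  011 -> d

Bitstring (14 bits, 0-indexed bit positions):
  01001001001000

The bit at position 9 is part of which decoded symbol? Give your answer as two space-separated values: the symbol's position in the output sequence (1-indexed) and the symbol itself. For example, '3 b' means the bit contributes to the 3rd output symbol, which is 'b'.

Bit 0: prefix='0' (no match yet)
Bit 1: prefix='01' (no match yet)
Bit 2: prefix='010' -> emit 'n', reset
Bit 3: prefix='0' (no match yet)
Bit 4: prefix='01' (no match yet)
Bit 5: prefix='010' -> emit 'n', reset
Bit 6: prefix='0' (no match yet)
Bit 7: prefix='01' (no match yet)
Bit 8: prefix='010' -> emit 'n', reset
Bit 9: prefix='0' (no match yet)
Bit 10: prefix='01' (no match yet)
Bit 11: prefix='010' -> emit 'n', reset
Bit 12: prefix='0' (no match yet)
Bit 13: prefix='00' -> emit 'm', reset

Answer: 4 n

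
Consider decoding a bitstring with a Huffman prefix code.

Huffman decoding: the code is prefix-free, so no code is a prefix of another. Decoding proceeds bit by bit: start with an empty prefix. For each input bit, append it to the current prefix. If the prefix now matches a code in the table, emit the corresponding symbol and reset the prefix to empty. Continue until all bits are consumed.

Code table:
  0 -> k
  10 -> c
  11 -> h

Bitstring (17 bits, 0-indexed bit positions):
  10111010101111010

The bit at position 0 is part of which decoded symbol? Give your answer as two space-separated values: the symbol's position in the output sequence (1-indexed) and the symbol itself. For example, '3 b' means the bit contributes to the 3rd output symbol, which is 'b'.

Answer: 1 c

Derivation:
Bit 0: prefix='1' (no match yet)
Bit 1: prefix='10' -> emit 'c', reset
Bit 2: prefix='1' (no match yet)
Bit 3: prefix='11' -> emit 'h', reset
Bit 4: prefix='1' (no match yet)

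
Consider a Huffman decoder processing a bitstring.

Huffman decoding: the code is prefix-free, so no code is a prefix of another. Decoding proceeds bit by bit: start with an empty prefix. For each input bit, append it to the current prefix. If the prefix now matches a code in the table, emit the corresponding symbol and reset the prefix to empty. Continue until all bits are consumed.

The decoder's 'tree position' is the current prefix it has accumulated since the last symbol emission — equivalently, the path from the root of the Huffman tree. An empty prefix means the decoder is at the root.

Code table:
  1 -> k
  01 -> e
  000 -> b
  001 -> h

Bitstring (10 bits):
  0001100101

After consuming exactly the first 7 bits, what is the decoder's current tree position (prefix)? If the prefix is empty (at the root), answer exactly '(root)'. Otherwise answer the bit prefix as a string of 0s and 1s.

Answer: 00

Derivation:
Bit 0: prefix='0' (no match yet)
Bit 1: prefix='00' (no match yet)
Bit 2: prefix='000' -> emit 'b', reset
Bit 3: prefix='1' -> emit 'k', reset
Bit 4: prefix='1' -> emit 'k', reset
Bit 5: prefix='0' (no match yet)
Bit 6: prefix='00' (no match yet)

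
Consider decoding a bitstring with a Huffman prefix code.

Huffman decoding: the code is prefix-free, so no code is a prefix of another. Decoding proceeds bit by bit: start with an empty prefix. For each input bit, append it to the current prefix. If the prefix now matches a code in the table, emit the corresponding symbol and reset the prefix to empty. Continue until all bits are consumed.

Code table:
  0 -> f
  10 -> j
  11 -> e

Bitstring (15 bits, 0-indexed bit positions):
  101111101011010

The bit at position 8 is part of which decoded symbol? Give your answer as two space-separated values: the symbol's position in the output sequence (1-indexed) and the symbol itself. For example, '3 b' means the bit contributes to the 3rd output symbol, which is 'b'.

Answer: 5 j

Derivation:
Bit 0: prefix='1' (no match yet)
Bit 1: prefix='10' -> emit 'j', reset
Bit 2: prefix='1' (no match yet)
Bit 3: prefix='11' -> emit 'e', reset
Bit 4: prefix='1' (no match yet)
Bit 5: prefix='11' -> emit 'e', reset
Bit 6: prefix='1' (no match yet)
Bit 7: prefix='10' -> emit 'j', reset
Bit 8: prefix='1' (no match yet)
Bit 9: prefix='10' -> emit 'j', reset
Bit 10: prefix='1' (no match yet)
Bit 11: prefix='11' -> emit 'e', reset
Bit 12: prefix='0' -> emit 'f', reset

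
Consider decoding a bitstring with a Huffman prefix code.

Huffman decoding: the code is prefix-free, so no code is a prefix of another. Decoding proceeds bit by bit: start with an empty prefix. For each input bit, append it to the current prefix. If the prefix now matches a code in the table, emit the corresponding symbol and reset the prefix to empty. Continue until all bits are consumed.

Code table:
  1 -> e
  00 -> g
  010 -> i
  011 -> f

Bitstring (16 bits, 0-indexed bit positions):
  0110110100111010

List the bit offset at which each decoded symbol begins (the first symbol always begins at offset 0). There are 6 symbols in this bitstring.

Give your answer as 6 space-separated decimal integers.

Answer: 0 3 6 9 12 13

Derivation:
Bit 0: prefix='0' (no match yet)
Bit 1: prefix='01' (no match yet)
Bit 2: prefix='011' -> emit 'f', reset
Bit 3: prefix='0' (no match yet)
Bit 4: prefix='01' (no match yet)
Bit 5: prefix='011' -> emit 'f', reset
Bit 6: prefix='0' (no match yet)
Bit 7: prefix='01' (no match yet)
Bit 8: prefix='010' -> emit 'i', reset
Bit 9: prefix='0' (no match yet)
Bit 10: prefix='01' (no match yet)
Bit 11: prefix='011' -> emit 'f', reset
Bit 12: prefix='1' -> emit 'e', reset
Bit 13: prefix='0' (no match yet)
Bit 14: prefix='01' (no match yet)
Bit 15: prefix='010' -> emit 'i', reset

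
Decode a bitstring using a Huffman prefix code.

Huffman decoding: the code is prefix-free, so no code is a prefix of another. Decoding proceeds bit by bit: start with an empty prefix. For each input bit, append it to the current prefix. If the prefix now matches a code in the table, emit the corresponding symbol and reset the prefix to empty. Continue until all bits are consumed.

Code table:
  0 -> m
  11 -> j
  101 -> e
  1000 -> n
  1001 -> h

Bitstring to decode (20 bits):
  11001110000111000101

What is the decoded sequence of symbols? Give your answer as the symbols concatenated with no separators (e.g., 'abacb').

Answer: jmmjnmjne

Derivation:
Bit 0: prefix='1' (no match yet)
Bit 1: prefix='11' -> emit 'j', reset
Bit 2: prefix='0' -> emit 'm', reset
Bit 3: prefix='0' -> emit 'm', reset
Bit 4: prefix='1' (no match yet)
Bit 5: prefix='11' -> emit 'j', reset
Bit 6: prefix='1' (no match yet)
Bit 7: prefix='10' (no match yet)
Bit 8: prefix='100' (no match yet)
Bit 9: prefix='1000' -> emit 'n', reset
Bit 10: prefix='0' -> emit 'm', reset
Bit 11: prefix='1' (no match yet)
Bit 12: prefix='11' -> emit 'j', reset
Bit 13: prefix='1' (no match yet)
Bit 14: prefix='10' (no match yet)
Bit 15: prefix='100' (no match yet)
Bit 16: prefix='1000' -> emit 'n', reset
Bit 17: prefix='1' (no match yet)
Bit 18: prefix='10' (no match yet)
Bit 19: prefix='101' -> emit 'e', reset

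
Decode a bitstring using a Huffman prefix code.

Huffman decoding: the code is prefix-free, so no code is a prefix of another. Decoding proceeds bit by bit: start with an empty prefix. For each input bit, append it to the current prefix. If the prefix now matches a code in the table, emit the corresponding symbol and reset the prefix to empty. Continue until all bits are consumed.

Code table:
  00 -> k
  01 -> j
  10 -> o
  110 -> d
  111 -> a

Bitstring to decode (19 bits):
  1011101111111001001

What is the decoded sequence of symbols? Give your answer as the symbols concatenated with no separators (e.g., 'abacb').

Bit 0: prefix='1' (no match yet)
Bit 1: prefix='10' -> emit 'o', reset
Bit 2: prefix='1' (no match yet)
Bit 3: prefix='11' (no match yet)
Bit 4: prefix='111' -> emit 'a', reset
Bit 5: prefix='0' (no match yet)
Bit 6: prefix='01' -> emit 'j', reset
Bit 7: prefix='1' (no match yet)
Bit 8: prefix='11' (no match yet)
Bit 9: prefix='111' -> emit 'a', reset
Bit 10: prefix='1' (no match yet)
Bit 11: prefix='11' (no match yet)
Bit 12: prefix='111' -> emit 'a', reset
Bit 13: prefix='0' (no match yet)
Bit 14: prefix='00' -> emit 'k', reset
Bit 15: prefix='1' (no match yet)
Bit 16: prefix='10' -> emit 'o', reset
Bit 17: prefix='0' (no match yet)
Bit 18: prefix='01' -> emit 'j', reset

Answer: oajaakoj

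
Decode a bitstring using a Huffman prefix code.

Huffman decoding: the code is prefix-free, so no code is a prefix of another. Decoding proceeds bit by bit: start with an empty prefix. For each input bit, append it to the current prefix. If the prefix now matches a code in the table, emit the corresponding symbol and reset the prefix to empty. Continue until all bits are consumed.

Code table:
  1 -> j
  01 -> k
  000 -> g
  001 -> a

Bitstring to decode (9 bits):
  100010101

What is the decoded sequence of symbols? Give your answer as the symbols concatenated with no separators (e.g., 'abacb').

Answer: jgjkk

Derivation:
Bit 0: prefix='1' -> emit 'j', reset
Bit 1: prefix='0' (no match yet)
Bit 2: prefix='00' (no match yet)
Bit 3: prefix='000' -> emit 'g', reset
Bit 4: prefix='1' -> emit 'j', reset
Bit 5: prefix='0' (no match yet)
Bit 6: prefix='01' -> emit 'k', reset
Bit 7: prefix='0' (no match yet)
Bit 8: prefix='01' -> emit 'k', reset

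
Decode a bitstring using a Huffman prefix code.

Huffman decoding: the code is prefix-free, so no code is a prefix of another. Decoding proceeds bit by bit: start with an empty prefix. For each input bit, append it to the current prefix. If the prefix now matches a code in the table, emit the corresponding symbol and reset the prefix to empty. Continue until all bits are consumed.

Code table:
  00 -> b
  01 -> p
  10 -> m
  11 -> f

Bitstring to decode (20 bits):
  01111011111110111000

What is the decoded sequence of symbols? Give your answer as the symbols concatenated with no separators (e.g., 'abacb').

Bit 0: prefix='0' (no match yet)
Bit 1: prefix='01' -> emit 'p', reset
Bit 2: prefix='1' (no match yet)
Bit 3: prefix='11' -> emit 'f', reset
Bit 4: prefix='1' (no match yet)
Bit 5: prefix='10' -> emit 'm', reset
Bit 6: prefix='1' (no match yet)
Bit 7: prefix='11' -> emit 'f', reset
Bit 8: prefix='1' (no match yet)
Bit 9: prefix='11' -> emit 'f', reset
Bit 10: prefix='1' (no match yet)
Bit 11: prefix='11' -> emit 'f', reset
Bit 12: prefix='1' (no match yet)
Bit 13: prefix='10' -> emit 'm', reset
Bit 14: prefix='1' (no match yet)
Bit 15: prefix='11' -> emit 'f', reset
Bit 16: prefix='1' (no match yet)
Bit 17: prefix='10' -> emit 'm', reset
Bit 18: prefix='0' (no match yet)
Bit 19: prefix='00' -> emit 'b', reset

Answer: pfmfffmfmb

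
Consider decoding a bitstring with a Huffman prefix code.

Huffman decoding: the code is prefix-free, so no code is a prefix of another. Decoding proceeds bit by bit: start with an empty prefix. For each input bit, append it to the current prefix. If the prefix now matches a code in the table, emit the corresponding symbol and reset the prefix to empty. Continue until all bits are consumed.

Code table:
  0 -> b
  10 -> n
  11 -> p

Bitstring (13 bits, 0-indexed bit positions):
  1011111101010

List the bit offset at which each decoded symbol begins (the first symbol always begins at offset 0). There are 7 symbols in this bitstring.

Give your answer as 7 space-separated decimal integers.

Answer: 0 2 4 6 8 9 11

Derivation:
Bit 0: prefix='1' (no match yet)
Bit 1: prefix='10' -> emit 'n', reset
Bit 2: prefix='1' (no match yet)
Bit 3: prefix='11' -> emit 'p', reset
Bit 4: prefix='1' (no match yet)
Bit 5: prefix='11' -> emit 'p', reset
Bit 6: prefix='1' (no match yet)
Bit 7: prefix='11' -> emit 'p', reset
Bit 8: prefix='0' -> emit 'b', reset
Bit 9: prefix='1' (no match yet)
Bit 10: prefix='10' -> emit 'n', reset
Bit 11: prefix='1' (no match yet)
Bit 12: prefix='10' -> emit 'n', reset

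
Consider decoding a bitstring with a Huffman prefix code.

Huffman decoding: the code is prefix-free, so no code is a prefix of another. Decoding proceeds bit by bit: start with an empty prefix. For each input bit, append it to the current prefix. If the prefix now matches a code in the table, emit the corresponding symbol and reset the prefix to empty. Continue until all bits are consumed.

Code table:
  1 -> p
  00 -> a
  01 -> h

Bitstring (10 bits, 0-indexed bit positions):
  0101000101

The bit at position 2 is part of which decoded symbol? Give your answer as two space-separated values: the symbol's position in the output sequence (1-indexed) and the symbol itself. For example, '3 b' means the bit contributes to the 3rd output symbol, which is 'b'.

Bit 0: prefix='0' (no match yet)
Bit 1: prefix='01' -> emit 'h', reset
Bit 2: prefix='0' (no match yet)
Bit 3: prefix='01' -> emit 'h', reset
Bit 4: prefix='0' (no match yet)
Bit 5: prefix='00' -> emit 'a', reset
Bit 6: prefix='0' (no match yet)

Answer: 2 h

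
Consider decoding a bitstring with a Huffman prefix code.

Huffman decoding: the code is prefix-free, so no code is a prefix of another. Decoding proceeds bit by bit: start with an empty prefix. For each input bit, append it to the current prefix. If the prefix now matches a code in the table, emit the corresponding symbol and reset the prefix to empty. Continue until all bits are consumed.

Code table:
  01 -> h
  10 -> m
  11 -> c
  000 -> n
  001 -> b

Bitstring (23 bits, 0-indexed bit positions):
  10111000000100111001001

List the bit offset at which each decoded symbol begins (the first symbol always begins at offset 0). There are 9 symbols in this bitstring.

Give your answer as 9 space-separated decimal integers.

Answer: 0 2 4 6 9 12 15 17 20

Derivation:
Bit 0: prefix='1' (no match yet)
Bit 1: prefix='10' -> emit 'm', reset
Bit 2: prefix='1' (no match yet)
Bit 3: prefix='11' -> emit 'c', reset
Bit 4: prefix='1' (no match yet)
Bit 5: prefix='10' -> emit 'm', reset
Bit 6: prefix='0' (no match yet)
Bit 7: prefix='00' (no match yet)
Bit 8: prefix='000' -> emit 'n', reset
Bit 9: prefix='0' (no match yet)
Bit 10: prefix='00' (no match yet)
Bit 11: prefix='001' -> emit 'b', reset
Bit 12: prefix='0' (no match yet)
Bit 13: prefix='00' (no match yet)
Bit 14: prefix='001' -> emit 'b', reset
Bit 15: prefix='1' (no match yet)
Bit 16: prefix='11' -> emit 'c', reset
Bit 17: prefix='0' (no match yet)
Bit 18: prefix='00' (no match yet)
Bit 19: prefix='001' -> emit 'b', reset
Bit 20: prefix='0' (no match yet)
Bit 21: prefix='00' (no match yet)
Bit 22: prefix='001' -> emit 'b', reset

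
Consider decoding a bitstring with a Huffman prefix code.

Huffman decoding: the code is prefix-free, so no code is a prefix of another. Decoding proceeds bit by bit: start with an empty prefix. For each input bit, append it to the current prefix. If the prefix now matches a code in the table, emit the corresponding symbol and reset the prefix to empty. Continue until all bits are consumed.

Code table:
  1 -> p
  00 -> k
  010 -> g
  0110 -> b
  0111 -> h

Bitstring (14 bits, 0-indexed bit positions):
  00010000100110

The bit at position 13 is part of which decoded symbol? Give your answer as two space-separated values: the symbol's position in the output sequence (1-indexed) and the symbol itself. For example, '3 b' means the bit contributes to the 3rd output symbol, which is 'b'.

Bit 0: prefix='0' (no match yet)
Bit 1: prefix='00' -> emit 'k', reset
Bit 2: prefix='0' (no match yet)
Bit 3: prefix='01' (no match yet)
Bit 4: prefix='010' -> emit 'g', reset
Bit 5: prefix='0' (no match yet)
Bit 6: prefix='00' -> emit 'k', reset
Bit 7: prefix='0' (no match yet)
Bit 8: prefix='01' (no match yet)
Bit 9: prefix='010' -> emit 'g', reset
Bit 10: prefix='0' (no match yet)
Bit 11: prefix='01' (no match yet)
Bit 12: prefix='011' (no match yet)
Bit 13: prefix='0110' -> emit 'b', reset

Answer: 5 b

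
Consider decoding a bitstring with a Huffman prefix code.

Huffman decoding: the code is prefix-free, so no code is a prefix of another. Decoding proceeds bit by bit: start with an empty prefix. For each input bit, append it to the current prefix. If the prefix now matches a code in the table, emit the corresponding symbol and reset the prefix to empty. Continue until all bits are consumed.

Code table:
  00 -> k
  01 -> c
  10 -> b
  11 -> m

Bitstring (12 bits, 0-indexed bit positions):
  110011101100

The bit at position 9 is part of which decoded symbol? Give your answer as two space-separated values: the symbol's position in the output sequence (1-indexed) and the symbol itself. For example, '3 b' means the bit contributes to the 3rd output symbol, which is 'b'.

Bit 0: prefix='1' (no match yet)
Bit 1: prefix='11' -> emit 'm', reset
Bit 2: prefix='0' (no match yet)
Bit 3: prefix='00' -> emit 'k', reset
Bit 4: prefix='1' (no match yet)
Bit 5: prefix='11' -> emit 'm', reset
Bit 6: prefix='1' (no match yet)
Bit 7: prefix='10' -> emit 'b', reset
Bit 8: prefix='1' (no match yet)
Bit 9: prefix='11' -> emit 'm', reset
Bit 10: prefix='0' (no match yet)
Bit 11: prefix='00' -> emit 'k', reset

Answer: 5 m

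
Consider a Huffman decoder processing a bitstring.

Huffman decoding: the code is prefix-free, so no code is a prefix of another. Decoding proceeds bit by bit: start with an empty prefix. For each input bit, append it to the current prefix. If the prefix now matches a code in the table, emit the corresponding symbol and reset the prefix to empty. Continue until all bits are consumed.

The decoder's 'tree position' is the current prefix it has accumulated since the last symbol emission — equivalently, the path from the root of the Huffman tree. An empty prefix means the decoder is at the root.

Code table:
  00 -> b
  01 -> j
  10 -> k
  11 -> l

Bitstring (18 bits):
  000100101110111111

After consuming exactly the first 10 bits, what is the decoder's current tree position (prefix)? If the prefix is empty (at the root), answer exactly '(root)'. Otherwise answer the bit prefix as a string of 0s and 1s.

Bit 0: prefix='0' (no match yet)
Bit 1: prefix='00' -> emit 'b', reset
Bit 2: prefix='0' (no match yet)
Bit 3: prefix='01' -> emit 'j', reset
Bit 4: prefix='0' (no match yet)
Bit 5: prefix='00' -> emit 'b', reset
Bit 6: prefix='1' (no match yet)
Bit 7: prefix='10' -> emit 'k', reset
Bit 8: prefix='1' (no match yet)
Bit 9: prefix='11' -> emit 'l', reset

Answer: (root)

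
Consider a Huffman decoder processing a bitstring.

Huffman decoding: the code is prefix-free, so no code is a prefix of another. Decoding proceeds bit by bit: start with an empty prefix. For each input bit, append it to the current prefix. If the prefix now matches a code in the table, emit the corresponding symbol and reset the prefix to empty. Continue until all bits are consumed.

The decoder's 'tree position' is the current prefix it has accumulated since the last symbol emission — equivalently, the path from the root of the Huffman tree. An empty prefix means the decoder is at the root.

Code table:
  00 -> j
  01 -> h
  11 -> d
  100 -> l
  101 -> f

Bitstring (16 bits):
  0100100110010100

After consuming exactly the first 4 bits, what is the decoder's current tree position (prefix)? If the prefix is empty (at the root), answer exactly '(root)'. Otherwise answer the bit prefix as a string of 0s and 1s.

Bit 0: prefix='0' (no match yet)
Bit 1: prefix='01' -> emit 'h', reset
Bit 2: prefix='0' (no match yet)
Bit 3: prefix='00' -> emit 'j', reset

Answer: (root)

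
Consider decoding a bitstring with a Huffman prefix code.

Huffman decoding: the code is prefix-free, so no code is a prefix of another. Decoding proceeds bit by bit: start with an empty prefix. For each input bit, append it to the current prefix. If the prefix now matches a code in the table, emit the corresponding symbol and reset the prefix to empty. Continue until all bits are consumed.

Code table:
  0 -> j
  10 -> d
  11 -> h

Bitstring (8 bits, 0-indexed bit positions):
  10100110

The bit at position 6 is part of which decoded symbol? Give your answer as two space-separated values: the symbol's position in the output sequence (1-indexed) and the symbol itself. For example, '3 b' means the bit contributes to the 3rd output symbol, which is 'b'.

Answer: 4 h

Derivation:
Bit 0: prefix='1' (no match yet)
Bit 1: prefix='10' -> emit 'd', reset
Bit 2: prefix='1' (no match yet)
Bit 3: prefix='10' -> emit 'd', reset
Bit 4: prefix='0' -> emit 'j', reset
Bit 5: prefix='1' (no match yet)
Bit 6: prefix='11' -> emit 'h', reset
Bit 7: prefix='0' -> emit 'j', reset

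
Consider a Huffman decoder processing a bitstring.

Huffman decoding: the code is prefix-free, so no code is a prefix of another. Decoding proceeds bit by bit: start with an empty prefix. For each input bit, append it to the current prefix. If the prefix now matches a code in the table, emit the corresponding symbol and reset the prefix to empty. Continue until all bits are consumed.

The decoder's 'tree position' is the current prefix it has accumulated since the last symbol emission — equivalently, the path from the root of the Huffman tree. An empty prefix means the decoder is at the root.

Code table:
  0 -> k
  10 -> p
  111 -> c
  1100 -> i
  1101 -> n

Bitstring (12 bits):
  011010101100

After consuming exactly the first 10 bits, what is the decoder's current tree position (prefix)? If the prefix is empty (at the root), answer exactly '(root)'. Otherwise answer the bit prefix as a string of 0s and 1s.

Answer: 11

Derivation:
Bit 0: prefix='0' -> emit 'k', reset
Bit 1: prefix='1' (no match yet)
Bit 2: prefix='11' (no match yet)
Bit 3: prefix='110' (no match yet)
Bit 4: prefix='1101' -> emit 'n', reset
Bit 5: prefix='0' -> emit 'k', reset
Bit 6: prefix='1' (no match yet)
Bit 7: prefix='10' -> emit 'p', reset
Bit 8: prefix='1' (no match yet)
Bit 9: prefix='11' (no match yet)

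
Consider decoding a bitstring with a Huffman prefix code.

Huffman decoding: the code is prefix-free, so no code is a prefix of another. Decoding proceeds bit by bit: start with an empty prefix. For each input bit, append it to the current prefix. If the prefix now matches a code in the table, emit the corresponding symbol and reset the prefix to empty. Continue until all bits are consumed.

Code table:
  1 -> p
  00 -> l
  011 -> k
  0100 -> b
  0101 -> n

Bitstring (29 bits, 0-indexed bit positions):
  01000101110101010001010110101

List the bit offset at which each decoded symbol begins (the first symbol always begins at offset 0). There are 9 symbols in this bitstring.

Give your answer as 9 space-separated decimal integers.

Bit 0: prefix='0' (no match yet)
Bit 1: prefix='01' (no match yet)
Bit 2: prefix='010' (no match yet)
Bit 3: prefix='0100' -> emit 'b', reset
Bit 4: prefix='0' (no match yet)
Bit 5: prefix='01' (no match yet)
Bit 6: prefix='010' (no match yet)
Bit 7: prefix='0101' -> emit 'n', reset
Bit 8: prefix='1' -> emit 'p', reset
Bit 9: prefix='1' -> emit 'p', reset
Bit 10: prefix='0' (no match yet)
Bit 11: prefix='01' (no match yet)
Bit 12: prefix='010' (no match yet)
Bit 13: prefix='0101' -> emit 'n', reset
Bit 14: prefix='0' (no match yet)
Bit 15: prefix='01' (no match yet)
Bit 16: prefix='010' (no match yet)
Bit 17: prefix='0100' -> emit 'b', reset
Bit 18: prefix='0' (no match yet)
Bit 19: prefix='01' (no match yet)
Bit 20: prefix='010' (no match yet)
Bit 21: prefix='0101' -> emit 'n', reset
Bit 22: prefix='0' (no match yet)
Bit 23: prefix='01' (no match yet)
Bit 24: prefix='011' -> emit 'k', reset
Bit 25: prefix='0' (no match yet)
Bit 26: prefix='01' (no match yet)
Bit 27: prefix='010' (no match yet)
Bit 28: prefix='0101' -> emit 'n', reset

Answer: 0 4 8 9 10 14 18 22 25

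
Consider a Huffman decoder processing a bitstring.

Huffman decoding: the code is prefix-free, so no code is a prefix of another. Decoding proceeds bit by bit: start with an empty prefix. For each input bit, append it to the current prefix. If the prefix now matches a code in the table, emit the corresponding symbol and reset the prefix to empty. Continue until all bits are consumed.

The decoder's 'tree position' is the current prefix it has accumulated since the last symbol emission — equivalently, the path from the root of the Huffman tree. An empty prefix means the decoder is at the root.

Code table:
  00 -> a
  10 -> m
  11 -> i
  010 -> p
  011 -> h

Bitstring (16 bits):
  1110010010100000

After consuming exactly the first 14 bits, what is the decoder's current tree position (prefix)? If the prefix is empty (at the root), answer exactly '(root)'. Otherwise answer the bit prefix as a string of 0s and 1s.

Answer: (root)

Derivation:
Bit 0: prefix='1' (no match yet)
Bit 1: prefix='11' -> emit 'i', reset
Bit 2: prefix='1' (no match yet)
Bit 3: prefix='10' -> emit 'm', reset
Bit 4: prefix='0' (no match yet)
Bit 5: prefix='01' (no match yet)
Bit 6: prefix='010' -> emit 'p', reset
Bit 7: prefix='0' (no match yet)
Bit 8: prefix='01' (no match yet)
Bit 9: prefix='010' -> emit 'p', reset
Bit 10: prefix='1' (no match yet)
Bit 11: prefix='10' -> emit 'm', reset
Bit 12: prefix='0' (no match yet)
Bit 13: prefix='00' -> emit 'a', reset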